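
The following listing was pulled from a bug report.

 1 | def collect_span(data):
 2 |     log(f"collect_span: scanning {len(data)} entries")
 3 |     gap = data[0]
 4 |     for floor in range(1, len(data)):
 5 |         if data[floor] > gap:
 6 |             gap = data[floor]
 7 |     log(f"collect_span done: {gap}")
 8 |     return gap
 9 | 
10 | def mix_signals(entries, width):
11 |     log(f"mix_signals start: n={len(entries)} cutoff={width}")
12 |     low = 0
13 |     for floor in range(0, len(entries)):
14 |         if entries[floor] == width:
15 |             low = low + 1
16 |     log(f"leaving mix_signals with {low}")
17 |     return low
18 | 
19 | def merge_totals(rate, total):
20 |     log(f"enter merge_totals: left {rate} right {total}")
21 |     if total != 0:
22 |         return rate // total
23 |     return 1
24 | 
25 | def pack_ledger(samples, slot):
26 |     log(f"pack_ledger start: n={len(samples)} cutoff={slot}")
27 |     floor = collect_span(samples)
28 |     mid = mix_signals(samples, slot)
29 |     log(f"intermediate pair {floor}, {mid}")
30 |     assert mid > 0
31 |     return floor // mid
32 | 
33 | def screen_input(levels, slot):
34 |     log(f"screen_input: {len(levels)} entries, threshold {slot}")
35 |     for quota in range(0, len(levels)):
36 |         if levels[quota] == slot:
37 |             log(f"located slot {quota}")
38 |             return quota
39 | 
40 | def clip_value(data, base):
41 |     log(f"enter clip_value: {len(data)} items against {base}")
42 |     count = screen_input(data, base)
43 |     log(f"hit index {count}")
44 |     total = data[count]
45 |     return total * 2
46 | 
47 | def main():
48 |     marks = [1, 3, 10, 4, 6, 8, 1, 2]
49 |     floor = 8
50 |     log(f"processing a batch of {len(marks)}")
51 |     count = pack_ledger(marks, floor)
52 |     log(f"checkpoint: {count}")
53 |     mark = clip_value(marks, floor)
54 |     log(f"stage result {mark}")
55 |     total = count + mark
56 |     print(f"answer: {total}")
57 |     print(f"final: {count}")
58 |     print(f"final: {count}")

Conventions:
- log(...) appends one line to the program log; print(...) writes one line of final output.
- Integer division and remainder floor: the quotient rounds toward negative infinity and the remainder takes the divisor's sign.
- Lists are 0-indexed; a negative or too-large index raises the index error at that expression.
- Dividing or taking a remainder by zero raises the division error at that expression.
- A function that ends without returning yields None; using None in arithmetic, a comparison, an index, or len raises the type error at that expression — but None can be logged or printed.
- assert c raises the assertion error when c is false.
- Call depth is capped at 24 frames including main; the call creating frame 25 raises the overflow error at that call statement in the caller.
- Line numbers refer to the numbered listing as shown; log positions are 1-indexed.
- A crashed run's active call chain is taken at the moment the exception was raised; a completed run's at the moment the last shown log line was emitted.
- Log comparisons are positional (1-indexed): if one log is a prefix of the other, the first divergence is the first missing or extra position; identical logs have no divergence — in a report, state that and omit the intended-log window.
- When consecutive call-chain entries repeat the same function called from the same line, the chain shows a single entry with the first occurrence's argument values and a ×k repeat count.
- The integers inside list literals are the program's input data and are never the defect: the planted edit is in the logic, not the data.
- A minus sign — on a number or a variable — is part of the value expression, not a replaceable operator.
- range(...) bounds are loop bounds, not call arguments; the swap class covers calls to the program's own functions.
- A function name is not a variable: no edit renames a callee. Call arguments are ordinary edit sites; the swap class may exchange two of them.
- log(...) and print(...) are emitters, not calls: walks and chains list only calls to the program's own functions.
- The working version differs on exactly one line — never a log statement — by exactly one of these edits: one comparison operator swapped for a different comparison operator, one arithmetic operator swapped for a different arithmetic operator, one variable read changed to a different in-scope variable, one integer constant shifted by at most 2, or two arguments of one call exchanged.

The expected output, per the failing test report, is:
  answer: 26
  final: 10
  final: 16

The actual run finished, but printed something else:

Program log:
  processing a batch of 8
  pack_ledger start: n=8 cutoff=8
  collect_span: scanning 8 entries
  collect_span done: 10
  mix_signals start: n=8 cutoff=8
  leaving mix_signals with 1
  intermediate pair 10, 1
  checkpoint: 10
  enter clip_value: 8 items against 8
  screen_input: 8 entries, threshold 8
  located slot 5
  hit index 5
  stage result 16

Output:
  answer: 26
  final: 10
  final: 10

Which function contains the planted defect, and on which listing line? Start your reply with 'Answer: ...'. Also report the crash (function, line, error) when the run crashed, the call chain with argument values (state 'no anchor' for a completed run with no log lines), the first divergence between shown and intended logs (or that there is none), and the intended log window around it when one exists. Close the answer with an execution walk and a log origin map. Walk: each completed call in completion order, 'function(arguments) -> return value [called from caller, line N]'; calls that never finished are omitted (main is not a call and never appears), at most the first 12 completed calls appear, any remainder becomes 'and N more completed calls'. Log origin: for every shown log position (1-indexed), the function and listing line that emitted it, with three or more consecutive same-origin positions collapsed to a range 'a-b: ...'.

Answer: the defect is in main at line 58.
Core observation: Every logged value matches the working version; the printed result is what differs.
Call chain: main.
First divergence: there is none — every log position agrees.
Execution walk:
  collect_span([1, 3, 10, 4, 6, 8, 1, 2]) -> 10  [called from pack_ledger, line 27]
  mix_signals([1, 3, 10, 4, 6, 8, 1, 2], 8) -> 1  [called from pack_ledger, line 28]
  pack_ledger([1, 3, 10, 4, 6, 8, 1, 2], 8) -> 10  [called from main, line 51]
  screen_input([1, 3, 10, 4, 6, 8, 1, 2], 8) -> 5  [called from clip_value, line 42]
  clip_value([1, 3, 10, 4, 6, 8, 1, 2], 8) -> 16  [called from main, line 53]
Log line origins:
  1: logged in main at line 50
  2: logged in pack_ledger at line 26
  3: logged in collect_span at line 2
  4: logged in collect_span at line 7
  5: logged in mix_signals at line 11
  6: logged in mix_signals at line 16
  7: logged in pack_ledger at line 29
  8: logged in main at line 52
  9: logged in clip_value at line 41
  10: logged in screen_input at line 34
  11: logged in screen_input at line 37
  12: logged in clip_value at line 43
  13: logged in main at line 54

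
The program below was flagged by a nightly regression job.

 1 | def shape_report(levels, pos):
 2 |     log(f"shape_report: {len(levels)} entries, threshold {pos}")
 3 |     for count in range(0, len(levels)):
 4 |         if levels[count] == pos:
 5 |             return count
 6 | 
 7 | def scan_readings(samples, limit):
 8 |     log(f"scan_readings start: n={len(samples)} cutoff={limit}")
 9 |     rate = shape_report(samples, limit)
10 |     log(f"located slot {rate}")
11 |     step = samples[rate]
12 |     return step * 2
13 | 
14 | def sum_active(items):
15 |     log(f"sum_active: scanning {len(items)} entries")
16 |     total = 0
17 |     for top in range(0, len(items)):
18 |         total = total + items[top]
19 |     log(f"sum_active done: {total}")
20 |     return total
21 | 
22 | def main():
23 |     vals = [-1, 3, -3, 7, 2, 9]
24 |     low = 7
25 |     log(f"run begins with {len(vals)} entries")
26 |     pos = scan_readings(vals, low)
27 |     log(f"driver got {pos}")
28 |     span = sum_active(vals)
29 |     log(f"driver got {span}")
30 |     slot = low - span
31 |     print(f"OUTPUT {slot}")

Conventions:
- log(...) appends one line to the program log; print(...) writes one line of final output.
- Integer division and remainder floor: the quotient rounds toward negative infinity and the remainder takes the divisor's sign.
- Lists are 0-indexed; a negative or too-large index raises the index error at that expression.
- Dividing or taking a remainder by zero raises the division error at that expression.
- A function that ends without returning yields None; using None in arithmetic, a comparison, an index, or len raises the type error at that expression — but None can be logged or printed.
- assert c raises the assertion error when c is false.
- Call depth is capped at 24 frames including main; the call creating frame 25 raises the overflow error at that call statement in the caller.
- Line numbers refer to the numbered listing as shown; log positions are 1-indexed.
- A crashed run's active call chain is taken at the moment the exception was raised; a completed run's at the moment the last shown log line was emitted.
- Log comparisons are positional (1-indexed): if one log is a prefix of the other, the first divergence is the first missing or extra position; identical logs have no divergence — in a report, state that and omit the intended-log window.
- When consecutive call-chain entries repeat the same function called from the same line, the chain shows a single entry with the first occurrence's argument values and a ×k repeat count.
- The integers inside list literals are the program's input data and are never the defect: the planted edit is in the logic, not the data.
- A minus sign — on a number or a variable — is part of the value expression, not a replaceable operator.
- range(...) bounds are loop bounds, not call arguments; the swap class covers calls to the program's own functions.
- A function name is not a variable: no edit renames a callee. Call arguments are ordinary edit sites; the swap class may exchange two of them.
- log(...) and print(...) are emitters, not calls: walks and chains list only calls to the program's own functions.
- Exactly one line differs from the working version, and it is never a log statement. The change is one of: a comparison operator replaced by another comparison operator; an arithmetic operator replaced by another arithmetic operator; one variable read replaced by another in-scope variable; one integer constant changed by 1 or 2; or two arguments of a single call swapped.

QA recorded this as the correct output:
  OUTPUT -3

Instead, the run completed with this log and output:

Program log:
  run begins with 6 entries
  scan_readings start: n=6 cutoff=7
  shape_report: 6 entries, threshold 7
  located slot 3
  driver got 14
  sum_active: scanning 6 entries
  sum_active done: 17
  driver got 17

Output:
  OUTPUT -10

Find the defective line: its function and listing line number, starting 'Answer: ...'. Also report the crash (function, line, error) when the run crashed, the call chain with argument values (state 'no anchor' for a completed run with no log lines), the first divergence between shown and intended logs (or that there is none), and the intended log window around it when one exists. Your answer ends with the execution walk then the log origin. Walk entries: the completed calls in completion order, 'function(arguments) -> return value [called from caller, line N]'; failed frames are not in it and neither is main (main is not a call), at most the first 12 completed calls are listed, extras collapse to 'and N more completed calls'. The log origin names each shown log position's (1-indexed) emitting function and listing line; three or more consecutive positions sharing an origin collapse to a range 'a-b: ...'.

Answer: the defect is in main at line 30.
The tell: The two runs log identically and part ways only at the printed values.
Call chain: main.
First divergence: there is none — every log position agrees.
Execution walk:
  shape_report([-1, 3, -3, 7, 2, 9], 7) -> 3  [called from scan_readings, line 9]
  scan_readings([-1, 3, -3, 7, 2, 9], 7) -> 14  [called from main, line 26]
  sum_active([-1, 3, -3, 7, 2, 9]) -> 17  [called from main, line 28]
Log origins:
  1: emitted by main (line 25)
  2: emitted by scan_readings (line 8)
  3: emitted by shape_report (line 2)
  4: emitted by scan_readings (line 10)
  5: emitted by main (line 27)
  6: emitted by sum_active (line 15)
  7: emitted by sum_active (line 19)
  8: emitted by main (line 29)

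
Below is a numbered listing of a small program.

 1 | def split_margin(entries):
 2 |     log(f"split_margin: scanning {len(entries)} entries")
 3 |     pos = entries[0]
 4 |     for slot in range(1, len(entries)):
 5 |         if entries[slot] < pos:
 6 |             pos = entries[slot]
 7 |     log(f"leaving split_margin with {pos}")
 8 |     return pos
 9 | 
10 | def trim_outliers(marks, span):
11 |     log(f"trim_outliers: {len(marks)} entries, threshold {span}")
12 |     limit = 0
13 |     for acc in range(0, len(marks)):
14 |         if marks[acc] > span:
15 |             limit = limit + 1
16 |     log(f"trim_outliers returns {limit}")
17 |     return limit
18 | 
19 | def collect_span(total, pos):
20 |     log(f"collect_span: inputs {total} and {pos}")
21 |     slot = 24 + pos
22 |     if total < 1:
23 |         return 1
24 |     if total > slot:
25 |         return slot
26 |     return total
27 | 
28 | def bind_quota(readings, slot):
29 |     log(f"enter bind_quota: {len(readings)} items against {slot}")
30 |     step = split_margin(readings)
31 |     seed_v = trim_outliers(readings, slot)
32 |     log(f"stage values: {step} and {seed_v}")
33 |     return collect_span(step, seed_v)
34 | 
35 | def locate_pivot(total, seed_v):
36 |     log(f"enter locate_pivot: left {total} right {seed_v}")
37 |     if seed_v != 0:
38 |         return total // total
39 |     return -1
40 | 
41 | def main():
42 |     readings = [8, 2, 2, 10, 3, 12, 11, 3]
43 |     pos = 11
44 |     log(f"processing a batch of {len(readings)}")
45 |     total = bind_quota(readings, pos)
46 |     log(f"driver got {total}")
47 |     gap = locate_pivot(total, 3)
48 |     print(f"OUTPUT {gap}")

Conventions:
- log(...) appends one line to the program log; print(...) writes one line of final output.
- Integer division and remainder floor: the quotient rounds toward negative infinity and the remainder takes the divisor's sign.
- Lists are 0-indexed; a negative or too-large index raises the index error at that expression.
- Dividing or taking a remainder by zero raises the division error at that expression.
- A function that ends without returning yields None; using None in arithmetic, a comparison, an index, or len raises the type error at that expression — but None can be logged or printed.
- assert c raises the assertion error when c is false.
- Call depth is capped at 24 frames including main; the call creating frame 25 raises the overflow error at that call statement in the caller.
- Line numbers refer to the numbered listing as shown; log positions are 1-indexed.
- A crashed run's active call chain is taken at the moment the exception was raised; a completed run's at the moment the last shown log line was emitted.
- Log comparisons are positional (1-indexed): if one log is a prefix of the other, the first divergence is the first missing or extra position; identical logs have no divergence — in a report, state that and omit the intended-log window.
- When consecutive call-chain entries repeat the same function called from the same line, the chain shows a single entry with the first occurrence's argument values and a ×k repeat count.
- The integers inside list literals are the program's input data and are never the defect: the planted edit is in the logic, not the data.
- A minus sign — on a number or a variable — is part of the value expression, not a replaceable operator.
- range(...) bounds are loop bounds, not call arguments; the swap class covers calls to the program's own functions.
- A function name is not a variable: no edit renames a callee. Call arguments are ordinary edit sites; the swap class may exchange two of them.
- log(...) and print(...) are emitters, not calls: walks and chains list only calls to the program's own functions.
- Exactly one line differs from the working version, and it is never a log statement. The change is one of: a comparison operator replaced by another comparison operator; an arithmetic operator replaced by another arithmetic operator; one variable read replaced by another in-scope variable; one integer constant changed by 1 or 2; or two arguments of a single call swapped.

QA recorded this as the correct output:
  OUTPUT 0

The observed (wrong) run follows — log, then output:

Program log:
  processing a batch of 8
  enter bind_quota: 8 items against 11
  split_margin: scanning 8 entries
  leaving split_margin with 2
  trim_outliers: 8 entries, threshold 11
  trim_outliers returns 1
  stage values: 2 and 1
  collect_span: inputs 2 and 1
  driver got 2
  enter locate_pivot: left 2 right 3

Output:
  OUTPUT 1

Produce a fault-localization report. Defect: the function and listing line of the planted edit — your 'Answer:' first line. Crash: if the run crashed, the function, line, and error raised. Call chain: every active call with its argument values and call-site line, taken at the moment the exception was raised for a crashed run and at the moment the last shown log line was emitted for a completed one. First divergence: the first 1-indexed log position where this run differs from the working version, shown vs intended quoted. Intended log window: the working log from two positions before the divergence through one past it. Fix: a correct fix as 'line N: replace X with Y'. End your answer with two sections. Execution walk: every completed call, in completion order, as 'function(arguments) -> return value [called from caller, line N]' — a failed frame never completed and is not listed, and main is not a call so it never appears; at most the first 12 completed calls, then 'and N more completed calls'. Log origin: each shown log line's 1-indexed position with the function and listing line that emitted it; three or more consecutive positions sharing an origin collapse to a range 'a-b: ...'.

Answer: the defect is in locate_pivot at line 38.
The tell: Log streams are identical — the defect surfaces only in the printed output.
Call chain: main -> locate_pivot(2, 3) (called at line 47).
First divergence: none (the log streams are identical).
Execution walk:
  split_margin([8, 2, 2, 10, 3, 12, 11, 3]) -> 2  [called from bind_quota, line 30]
  trim_outliers([8, 2, 2, 10, 3, 12, 11, 3], 11) -> 1  [called from bind_quota, line 31]
  collect_span(2, 1) -> 2  [called from bind_quota, line 33]
  bind_quota([8, 2, 2, 10, 3, 12, 11, 3], 11) -> 2  [called from main, line 45]
  locate_pivot(2, 3) -> 1  [called from main, line 47]
Log line origins:
  1: from main, line 44
  2: from bind_quota, line 29
  3: from split_margin, line 2
  4: from split_margin, line 7
  5: from trim_outliers, line 11
  6: from trim_outliers, line 16
  7: from bind_quota, line 32
  8: from collect_span, line 20
  9: from main, line 46
  10: from locate_pivot, line 36
A correct fix: line 38: replace `total // total` with `total // seed_v`.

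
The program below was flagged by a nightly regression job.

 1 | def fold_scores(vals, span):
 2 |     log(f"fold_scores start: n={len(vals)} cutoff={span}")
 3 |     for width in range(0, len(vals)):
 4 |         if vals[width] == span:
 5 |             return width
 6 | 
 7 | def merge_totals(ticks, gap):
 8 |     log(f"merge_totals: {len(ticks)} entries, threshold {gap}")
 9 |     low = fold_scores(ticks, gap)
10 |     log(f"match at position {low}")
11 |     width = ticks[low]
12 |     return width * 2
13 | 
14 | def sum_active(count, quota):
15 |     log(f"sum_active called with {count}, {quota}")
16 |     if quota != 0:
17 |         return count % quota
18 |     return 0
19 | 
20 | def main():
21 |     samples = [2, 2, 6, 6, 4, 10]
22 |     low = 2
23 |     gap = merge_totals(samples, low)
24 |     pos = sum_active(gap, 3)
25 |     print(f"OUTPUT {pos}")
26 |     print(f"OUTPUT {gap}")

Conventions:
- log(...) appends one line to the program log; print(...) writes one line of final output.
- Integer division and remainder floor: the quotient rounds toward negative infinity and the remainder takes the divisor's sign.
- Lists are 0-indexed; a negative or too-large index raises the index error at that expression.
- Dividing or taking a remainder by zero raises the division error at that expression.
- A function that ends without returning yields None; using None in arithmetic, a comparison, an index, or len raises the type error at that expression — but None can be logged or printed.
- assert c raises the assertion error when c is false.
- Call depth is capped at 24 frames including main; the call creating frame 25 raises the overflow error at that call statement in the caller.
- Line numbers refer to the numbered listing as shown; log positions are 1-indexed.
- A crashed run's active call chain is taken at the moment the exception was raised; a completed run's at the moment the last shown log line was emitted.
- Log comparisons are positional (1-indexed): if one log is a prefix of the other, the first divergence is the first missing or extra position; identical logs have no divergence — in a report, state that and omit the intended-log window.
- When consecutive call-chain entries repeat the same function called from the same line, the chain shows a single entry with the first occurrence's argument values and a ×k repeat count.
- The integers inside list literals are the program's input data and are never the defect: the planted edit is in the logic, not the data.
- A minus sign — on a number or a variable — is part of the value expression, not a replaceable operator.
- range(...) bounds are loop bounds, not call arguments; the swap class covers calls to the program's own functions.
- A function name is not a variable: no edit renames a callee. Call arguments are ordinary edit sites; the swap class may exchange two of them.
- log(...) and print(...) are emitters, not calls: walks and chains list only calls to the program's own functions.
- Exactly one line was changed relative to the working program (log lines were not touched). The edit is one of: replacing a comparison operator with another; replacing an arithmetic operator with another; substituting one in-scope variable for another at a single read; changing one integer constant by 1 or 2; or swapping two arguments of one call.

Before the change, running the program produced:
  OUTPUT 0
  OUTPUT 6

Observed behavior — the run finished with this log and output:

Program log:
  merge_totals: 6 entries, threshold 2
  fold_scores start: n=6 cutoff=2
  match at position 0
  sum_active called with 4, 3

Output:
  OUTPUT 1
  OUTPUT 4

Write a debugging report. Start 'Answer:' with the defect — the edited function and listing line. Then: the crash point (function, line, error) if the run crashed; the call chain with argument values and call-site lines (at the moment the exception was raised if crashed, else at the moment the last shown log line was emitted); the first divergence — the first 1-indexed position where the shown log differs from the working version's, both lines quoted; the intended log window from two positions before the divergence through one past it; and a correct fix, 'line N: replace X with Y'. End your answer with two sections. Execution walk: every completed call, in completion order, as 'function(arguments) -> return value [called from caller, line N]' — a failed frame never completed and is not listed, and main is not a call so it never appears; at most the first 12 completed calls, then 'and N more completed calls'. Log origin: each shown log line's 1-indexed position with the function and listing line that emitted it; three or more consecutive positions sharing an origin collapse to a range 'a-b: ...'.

Answer: the defect is in merge_totals at line 12.
Key fact: The earliest visible damage is log position 4 — 'sum_active called with 4, 3' rather than the intended 'sum_active called with 6, 3'.
Call chain: main -> sum_active(4, 3) (called at line 24).
First divergence: position 4 — shown 'sum_active called with 4, 3', intended 'sum_active called with 6, 3'.
Intended log window:
  2: fold_scores start: n=6 cutoff=2
  3: match at position 0
  4: sum_active called with 6, 3
Execution walk:
  fold_scores([2, 2, 6, 6, 4, 10], 2) -> 0  [called from merge_totals, line 9]
  merge_totals([2, 2, 6, 6, 4, 10], 2) -> 4  [called from main, line 23]
  sum_active(4, 3) -> 1  [called from main, line 24]
Log origins:
  1: emitted by merge_totals (line 8)
  2: emitted by fold_scores (line 2)
  3: emitted by merge_totals (line 10)
  4: emitted by sum_active (line 15)
A correct fix: line 12: replace `2` with `3`.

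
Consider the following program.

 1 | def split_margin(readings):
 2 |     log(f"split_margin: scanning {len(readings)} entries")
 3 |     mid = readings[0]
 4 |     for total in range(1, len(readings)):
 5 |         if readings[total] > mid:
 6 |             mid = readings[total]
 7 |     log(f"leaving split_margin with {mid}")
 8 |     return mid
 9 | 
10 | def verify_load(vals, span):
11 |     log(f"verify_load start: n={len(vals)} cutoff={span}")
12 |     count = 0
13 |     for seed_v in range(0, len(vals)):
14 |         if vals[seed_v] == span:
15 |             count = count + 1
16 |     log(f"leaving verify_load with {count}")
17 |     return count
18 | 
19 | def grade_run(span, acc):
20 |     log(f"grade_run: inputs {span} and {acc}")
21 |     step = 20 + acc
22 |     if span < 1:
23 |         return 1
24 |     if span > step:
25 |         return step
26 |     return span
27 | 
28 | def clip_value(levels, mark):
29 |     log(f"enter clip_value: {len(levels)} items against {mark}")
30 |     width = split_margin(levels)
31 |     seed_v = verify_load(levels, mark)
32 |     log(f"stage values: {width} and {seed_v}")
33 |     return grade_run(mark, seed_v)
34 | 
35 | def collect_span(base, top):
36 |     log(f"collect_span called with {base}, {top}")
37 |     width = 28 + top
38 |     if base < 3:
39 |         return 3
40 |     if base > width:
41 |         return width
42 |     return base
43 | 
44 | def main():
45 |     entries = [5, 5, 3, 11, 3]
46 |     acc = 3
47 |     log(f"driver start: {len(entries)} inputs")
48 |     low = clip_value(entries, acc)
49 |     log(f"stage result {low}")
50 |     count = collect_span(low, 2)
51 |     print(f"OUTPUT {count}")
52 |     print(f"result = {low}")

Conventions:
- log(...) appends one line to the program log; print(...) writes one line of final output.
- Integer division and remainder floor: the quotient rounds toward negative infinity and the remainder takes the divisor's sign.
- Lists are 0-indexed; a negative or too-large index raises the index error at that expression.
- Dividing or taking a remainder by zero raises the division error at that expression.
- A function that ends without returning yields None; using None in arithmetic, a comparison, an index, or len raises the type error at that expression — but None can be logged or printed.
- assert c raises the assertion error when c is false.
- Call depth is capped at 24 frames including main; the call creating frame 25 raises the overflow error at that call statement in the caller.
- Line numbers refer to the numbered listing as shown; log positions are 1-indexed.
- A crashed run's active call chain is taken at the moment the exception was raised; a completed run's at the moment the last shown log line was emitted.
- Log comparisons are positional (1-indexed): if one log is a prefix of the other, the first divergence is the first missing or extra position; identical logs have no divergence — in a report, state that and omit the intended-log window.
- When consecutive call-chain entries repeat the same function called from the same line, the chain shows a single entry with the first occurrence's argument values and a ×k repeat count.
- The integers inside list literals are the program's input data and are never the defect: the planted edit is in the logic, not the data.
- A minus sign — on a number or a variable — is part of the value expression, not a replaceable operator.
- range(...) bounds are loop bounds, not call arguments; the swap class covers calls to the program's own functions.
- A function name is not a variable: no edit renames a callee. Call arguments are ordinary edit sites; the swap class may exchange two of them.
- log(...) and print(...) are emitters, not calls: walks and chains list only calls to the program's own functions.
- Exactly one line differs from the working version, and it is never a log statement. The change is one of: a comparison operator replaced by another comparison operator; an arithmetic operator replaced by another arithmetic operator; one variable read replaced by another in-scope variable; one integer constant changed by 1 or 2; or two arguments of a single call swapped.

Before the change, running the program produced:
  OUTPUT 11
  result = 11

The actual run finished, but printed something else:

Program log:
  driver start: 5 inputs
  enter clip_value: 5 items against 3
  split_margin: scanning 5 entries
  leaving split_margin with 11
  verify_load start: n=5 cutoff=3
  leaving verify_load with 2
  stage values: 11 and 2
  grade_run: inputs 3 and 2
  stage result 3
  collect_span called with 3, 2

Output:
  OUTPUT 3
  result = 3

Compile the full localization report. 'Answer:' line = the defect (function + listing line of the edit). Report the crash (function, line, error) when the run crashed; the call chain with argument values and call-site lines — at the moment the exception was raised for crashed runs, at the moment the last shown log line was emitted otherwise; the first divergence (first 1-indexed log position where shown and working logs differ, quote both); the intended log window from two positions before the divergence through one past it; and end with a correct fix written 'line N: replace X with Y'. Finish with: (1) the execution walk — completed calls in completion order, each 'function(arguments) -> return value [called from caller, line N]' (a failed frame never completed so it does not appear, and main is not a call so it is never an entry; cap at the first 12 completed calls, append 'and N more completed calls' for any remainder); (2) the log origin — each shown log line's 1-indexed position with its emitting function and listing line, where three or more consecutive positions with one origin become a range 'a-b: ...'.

Answer: the defect is in clip_value at line 33.
Key observation: The log first diverges at position 8: the faulty run prints 'grade_run: inputs 3 and 2' where the working version prints 'grade_run: inputs 11 and 2'.
Call chain: main -> collect_span(3, 2) (called at line 50).
First divergence: position 8 — shown 'grade_run: inputs 3 and 2', intended 'grade_run: inputs 11 and 2'.
Intended log window:
  6: leaving verify_load with 2
  7: stage values: 11 and 2
  8: grade_run: inputs 11 and 2
  9: stage result 11
Execution walk:
  split_margin([5, 5, 3, 11, 3]) -> 11  [called from clip_value, line 30]
  verify_load([5, 5, 3, 11, 3], 3) -> 2  [called from clip_value, line 31]
  grade_run(3, 2) -> 3  [called from clip_value, line 33]
  clip_value([5, 5, 3, 11, 3], 3) -> 3  [called from main, line 48]
  collect_span(3, 2) -> 3  [called from main, line 50]
Log origin:
  1: logged in main at line 47
  2: logged in clip_value at line 29
  3: logged in split_margin at line 2
  4: logged in split_margin at line 7
  5: logged in verify_load at line 11
  6: logged in verify_load at line 16
  7: logged in clip_value at line 32
  8: logged in grade_run at line 20
  9: logged in main at line 49
  10: logged in collect_span at line 36
A correct fix: line 33: replace `mark` with `width`.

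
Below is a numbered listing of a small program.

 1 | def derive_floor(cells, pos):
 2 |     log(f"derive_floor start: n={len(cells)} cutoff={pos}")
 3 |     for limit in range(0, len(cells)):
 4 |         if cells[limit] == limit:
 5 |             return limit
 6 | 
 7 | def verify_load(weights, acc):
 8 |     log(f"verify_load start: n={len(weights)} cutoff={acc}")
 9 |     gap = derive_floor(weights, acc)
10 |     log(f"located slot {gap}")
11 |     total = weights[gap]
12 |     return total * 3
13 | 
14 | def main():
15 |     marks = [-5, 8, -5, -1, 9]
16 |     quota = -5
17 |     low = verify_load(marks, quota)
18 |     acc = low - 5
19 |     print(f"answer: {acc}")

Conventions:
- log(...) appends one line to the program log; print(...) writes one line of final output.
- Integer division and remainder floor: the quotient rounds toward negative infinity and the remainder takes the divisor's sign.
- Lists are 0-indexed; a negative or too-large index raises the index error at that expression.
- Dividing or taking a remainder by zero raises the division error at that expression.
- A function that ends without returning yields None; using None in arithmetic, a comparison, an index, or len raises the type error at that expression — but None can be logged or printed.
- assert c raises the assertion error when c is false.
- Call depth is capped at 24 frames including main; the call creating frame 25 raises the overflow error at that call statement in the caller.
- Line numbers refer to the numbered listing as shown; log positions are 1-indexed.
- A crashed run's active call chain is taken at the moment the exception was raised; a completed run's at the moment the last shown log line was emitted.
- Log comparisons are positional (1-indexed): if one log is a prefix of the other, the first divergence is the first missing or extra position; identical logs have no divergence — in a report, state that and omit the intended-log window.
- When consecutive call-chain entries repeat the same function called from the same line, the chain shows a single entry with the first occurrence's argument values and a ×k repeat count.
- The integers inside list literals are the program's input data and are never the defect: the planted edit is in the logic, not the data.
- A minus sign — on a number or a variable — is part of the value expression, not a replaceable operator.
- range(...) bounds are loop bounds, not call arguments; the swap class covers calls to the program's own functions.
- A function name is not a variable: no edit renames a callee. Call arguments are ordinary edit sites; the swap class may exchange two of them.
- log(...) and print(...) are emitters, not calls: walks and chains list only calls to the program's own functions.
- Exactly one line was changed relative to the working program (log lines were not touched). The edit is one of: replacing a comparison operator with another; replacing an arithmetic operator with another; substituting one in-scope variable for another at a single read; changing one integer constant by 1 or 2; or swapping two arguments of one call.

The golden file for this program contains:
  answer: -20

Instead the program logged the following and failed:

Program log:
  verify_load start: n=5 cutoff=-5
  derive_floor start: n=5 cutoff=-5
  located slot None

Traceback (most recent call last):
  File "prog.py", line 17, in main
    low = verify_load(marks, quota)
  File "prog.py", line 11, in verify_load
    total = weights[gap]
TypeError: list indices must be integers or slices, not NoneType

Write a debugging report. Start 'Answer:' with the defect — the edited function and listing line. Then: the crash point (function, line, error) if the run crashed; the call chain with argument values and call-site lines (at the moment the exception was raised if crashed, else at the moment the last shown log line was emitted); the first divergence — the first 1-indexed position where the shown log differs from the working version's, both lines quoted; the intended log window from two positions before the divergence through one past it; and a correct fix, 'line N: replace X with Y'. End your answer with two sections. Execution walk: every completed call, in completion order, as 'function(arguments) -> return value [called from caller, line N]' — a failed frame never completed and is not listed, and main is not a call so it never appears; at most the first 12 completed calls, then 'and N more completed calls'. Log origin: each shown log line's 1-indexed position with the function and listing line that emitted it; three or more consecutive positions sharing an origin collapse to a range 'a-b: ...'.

Answer: the defect is in derive_floor at line 4.
Key fact: The log first diverges at position 3: the faulty run prints 'located slot None' where the working version prints 'located slot 0'.
Crash: verify_load, line 11, TypeError.
Call chain: main -> verify_load([-5, 8, -5, -1, 9], -5) (called at line 17).
First divergence: at position 3 the run shows 'located slot None' where the working version logs 'located slot 0'.
Intended log window:
  1: verify_load start: n=5 cutoff=-5
  2: derive_floor start: n=5 cutoff=-5
  3: located slot 0
Execution walk:
  derive_floor([-5, 8, -5, -1, 9], -5) -> None  [called from verify_load, line 9]
Log origins:
  1: logged in verify_load at line 8
  2: logged in derive_floor at line 2
  3: logged in verify_load at line 10
A correct fix: line 4: replace `cells[limit] == limit` with `cells[limit] == pos`.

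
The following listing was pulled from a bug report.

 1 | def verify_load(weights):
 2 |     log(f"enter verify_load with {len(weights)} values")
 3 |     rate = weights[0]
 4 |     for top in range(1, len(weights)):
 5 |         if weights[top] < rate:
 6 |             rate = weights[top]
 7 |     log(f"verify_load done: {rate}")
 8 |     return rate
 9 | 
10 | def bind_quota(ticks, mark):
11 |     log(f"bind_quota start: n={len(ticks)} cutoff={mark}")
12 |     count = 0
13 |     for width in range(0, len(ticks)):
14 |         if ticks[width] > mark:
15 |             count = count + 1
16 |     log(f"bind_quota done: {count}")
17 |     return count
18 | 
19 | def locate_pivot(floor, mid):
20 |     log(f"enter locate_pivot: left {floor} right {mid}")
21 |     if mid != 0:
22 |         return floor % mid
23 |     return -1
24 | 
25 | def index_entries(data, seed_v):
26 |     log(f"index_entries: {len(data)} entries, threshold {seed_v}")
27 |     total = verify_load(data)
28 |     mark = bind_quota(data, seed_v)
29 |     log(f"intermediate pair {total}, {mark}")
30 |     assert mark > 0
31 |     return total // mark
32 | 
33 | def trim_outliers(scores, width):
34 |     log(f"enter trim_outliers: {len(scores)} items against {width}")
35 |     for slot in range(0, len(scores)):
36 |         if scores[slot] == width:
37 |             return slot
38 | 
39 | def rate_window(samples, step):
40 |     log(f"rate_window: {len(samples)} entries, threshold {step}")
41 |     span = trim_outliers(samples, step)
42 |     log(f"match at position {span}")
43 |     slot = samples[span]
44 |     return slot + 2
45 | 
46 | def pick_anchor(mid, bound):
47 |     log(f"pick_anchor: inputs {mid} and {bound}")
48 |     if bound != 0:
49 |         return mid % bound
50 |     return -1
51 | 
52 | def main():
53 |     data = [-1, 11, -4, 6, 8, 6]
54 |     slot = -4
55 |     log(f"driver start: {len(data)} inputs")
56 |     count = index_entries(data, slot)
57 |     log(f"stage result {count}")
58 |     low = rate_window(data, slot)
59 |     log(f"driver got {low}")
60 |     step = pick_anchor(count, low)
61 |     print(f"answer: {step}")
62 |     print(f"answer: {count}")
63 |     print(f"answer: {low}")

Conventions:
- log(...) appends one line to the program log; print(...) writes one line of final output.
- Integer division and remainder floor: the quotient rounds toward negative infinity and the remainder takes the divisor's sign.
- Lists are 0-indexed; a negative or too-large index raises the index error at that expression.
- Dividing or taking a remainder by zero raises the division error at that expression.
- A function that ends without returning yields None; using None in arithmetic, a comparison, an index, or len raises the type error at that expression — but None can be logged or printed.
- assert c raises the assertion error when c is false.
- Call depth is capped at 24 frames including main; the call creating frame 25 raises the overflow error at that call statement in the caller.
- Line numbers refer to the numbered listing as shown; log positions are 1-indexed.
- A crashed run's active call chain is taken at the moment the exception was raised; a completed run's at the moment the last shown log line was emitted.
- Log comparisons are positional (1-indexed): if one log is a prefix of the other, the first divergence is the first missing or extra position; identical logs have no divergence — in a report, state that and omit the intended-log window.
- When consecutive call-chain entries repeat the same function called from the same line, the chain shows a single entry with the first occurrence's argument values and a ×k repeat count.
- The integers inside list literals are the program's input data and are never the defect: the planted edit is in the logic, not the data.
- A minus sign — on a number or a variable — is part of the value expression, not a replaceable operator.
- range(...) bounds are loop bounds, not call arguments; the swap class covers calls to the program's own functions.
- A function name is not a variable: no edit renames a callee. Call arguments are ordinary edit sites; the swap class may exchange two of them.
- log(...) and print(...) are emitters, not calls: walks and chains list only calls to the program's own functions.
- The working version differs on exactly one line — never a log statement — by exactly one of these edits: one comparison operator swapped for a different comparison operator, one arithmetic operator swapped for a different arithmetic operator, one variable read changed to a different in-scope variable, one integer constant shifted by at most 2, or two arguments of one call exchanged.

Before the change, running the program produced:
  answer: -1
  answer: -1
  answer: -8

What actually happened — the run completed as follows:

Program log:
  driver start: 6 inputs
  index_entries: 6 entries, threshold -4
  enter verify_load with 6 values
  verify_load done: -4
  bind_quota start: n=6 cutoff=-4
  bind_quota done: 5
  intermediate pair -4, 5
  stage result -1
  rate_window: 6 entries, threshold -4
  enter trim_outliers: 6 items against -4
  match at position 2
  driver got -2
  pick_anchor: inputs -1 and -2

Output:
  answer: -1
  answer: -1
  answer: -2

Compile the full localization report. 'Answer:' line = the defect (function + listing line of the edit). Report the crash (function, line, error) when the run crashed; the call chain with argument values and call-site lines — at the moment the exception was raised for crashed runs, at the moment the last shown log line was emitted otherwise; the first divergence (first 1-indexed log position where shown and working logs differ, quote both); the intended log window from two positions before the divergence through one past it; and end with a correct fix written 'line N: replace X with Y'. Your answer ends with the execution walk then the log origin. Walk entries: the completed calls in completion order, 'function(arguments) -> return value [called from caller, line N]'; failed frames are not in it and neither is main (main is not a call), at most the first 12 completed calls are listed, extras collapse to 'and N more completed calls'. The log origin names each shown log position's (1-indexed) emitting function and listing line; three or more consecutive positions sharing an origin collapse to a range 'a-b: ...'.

Answer: the defect is in rate_window at line 44.
Key observation: At log position 12 the runs split — shown 'driver got -2', but the working version logs 'driver got -8'.
Call chain: main -> pick_anchor(-1, -2) (called at line 60).
First divergence: position 12; shown 'driver got -2' vs intended 'driver got -8'.
Intended log window:
  10: enter trim_outliers: 6 items against -4
  11: match at position 2
  12: driver got -8
  13: pick_anchor: inputs -1 and -8
Execution walk:
  verify_load([-1, 11, -4, 6, 8, 6]) -> -4  [called from index_entries, line 27]
  bind_quota([-1, 11, -4, 6, 8, 6], -4) -> 5  [called from index_entries, line 28]
  index_entries([-1, 11, -4, 6, 8, 6], -4) -> -1  [called from main, line 56]
  trim_outliers([-1, 11, -4, 6, 8, 6], -4) -> 2  [called from rate_window, line 41]
  rate_window([-1, 11, -4, 6, 8, 6], -4) -> -2  [called from main, line 58]
  pick_anchor(-1, -2) -> -1  [called from main, line 60]
Log origin:
  1: logged in main at line 55
  2: logged in index_entries at line 26
  3: logged in verify_load at line 2
  4: logged in verify_load at line 7
  5: logged in bind_quota at line 11
  6: logged in bind_quota at line 16
  7: logged in index_entries at line 29
  8: logged in main at line 57
  9: logged in rate_window at line 40
  10: logged in trim_outliers at line 34
  11: logged in rate_window at line 42
  12: logged in main at line 59
  13: logged in pick_anchor at line 47
A correct fix: line 44: replace `+` with `*`.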